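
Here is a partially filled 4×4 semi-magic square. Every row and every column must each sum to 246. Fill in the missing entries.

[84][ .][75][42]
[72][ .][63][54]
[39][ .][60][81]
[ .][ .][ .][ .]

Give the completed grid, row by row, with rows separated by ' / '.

84 45 75 42 / 72 57 63 54 / 39 66 60 81 / 51 78 48 69

The remaining cell in row 1 is (1,2) = 246 − 201 = 45.
Using row 2: 72 + 63 + 54 + ? → (2,2) = 246 − 189 = 57.
Row 3 needs 246; the known cells sum to 180, so (3,2) = 66.
The remaining cell in column 1 is (4,1) = 246 − 195 = 51.
From column 2, 246 − (45 + 57 + 66) gives (4,2) = 78.
Using column 3: 75 + 63 + 60 + ? → (4,3) = 246 − 198 = 48.
Using column 4: 42 + 54 + 81 + ? → (4,4) = 246 − 177 = 69.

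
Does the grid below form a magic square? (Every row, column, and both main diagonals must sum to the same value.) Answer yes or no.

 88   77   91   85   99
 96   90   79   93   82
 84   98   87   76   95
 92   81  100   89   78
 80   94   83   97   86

Row 1: 88 + 77 + 91 + 85 + 99 = 440.
Row 2: 96 + 90 + 79 + 93 + 82 = 440.
Row 3: 84 + 98 + 87 + 76 + 95 = 440.
Row 4: 92 + 81 + 100 + 89 + 78 = 440.
Row 5: 80 + 94 + 83 + 97 + 86 = 440.
Column 1: 88 + 96 + 84 + 92 + 80 = 440.
Column 2: 77 + 90 + 98 + 81 + 94 = 440.
Column 3: 91 + 79 + 87 + 100 + 83 = 440.
Column 4: 85 + 93 + 76 + 89 + 97 = 440.
Column 5: 99 + 82 + 95 + 78 + 86 = 440.
Main diagonal: 88 + 90 + 87 + 89 + 86 = 440.
Anti-diagonal: 99 + 93 + 87 + 81 + 80 = 440.
All lines sum to 440.

Yes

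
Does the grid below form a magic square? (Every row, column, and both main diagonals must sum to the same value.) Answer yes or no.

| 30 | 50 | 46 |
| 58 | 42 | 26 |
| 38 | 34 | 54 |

Yes

Row 1: 30 + 50 + 46 = 126.
Row 2: 58 + 42 + 26 = 126.
Row 3: 38 + 34 + 54 = 126.
Column 1: 30 + 58 + 38 = 126.
Column 2: 50 + 42 + 34 = 126.
Column 3: 46 + 26 + 54 = 126.
Main diagonal: 30 + 42 + 54 = 126.
Anti-diagonal: 46 + 42 + 38 = 126.
All lines sum to 126.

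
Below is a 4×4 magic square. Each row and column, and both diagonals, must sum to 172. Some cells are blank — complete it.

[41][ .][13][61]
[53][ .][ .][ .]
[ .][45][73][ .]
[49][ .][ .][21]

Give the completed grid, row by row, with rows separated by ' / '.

41 57 13 61 / 53 37 17 65 / 29 45 73 25 / 49 33 69 21

Row 1: 41 + 13 + 61 + ? = 172, so (1,2) = 57.
From column 1, 172 − (41 + 53 + 49) gives (3,1) = 29.
Using main diagonal: 41 + 73 + 21 + ? → (2,2) = 172 − 135 = 37.
Anti-diagonal: 61 + 45 + 49 + ? = 172, so (2,3) = 17.
The remaining cell in row 2 is (2,4) = 172 − 107 = 65.
From row 3, 172 − (29 + 45 + 73) gives (3,4) = 25.
Column 2: 57 + 37 + 45 + ? = 172, so (4,2) = 33.
Using column 3: 13 + 17 + 73 + ? → (4,3) = 172 − 103 = 69.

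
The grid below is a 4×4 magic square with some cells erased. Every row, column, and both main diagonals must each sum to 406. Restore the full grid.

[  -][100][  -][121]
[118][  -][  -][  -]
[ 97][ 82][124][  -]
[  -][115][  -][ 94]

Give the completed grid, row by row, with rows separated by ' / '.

From row 3, 406 − (97 + 82 + 124) gives (3,4) = 103.
Column 2 must total 406; the given cells sum to 297, so (2,2) = 109.
Column 4 must total 406; the given cells sum to 318, so (2,4) = 88.
Using main diagonal: 109 + 124 + 94 + ? → (1,1) = 406 − 327 = 79.
The remaining cell in row 1 is (1,3) = 406 − 300 = 106.
Row 2 needs 406; the known cells sum to 315, so (2,3) = 91.
Column 1 needs 406; the known cells sum to 294, so (4,1) = 112.
Using column 3: 106 + 91 + 124 + ? → (4,3) = 406 − 321 = 85.

79 100 106 121 / 118 109 91 88 / 97 82 124 103 / 112 115 85 94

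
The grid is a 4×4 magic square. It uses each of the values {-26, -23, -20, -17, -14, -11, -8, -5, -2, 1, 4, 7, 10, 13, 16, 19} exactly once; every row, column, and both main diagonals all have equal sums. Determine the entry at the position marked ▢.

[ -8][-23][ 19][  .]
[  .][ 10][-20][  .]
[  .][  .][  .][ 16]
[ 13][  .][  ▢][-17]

-14

The 16 entries sum to -56, so each line sums to -56/4 = -14.
Using row 1: -8 + (-23) + 19 + ? → (1,4) = -14 − (-12) = -2.
Using column 4: -2 + 16 + (-17) + ? → (2,4) = -14 − (-3) = -11.
Main diagonal: -8 + 10 + (-17) + ? = -14, so (3,3) = 1.
From anti-diagonal, -14 − (-2 + (-20) + 13) gives (3,2) = -5.
Row 2: 10 + (-20) + (-11) + ? = -14, so (2,1) = 7.
From row 3, -14 − (-5 + 1 + 16) gives (3,1) = -26.
Column 2 needs -14; the known cells sum to -18, so (4,2) = 4.
From column 3, -14 − (19 + (-20) + 1) gives (4,3) = -14.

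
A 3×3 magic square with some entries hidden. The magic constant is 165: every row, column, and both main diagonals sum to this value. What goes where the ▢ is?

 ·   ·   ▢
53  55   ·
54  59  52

Row 2: 53 + 55 + ? = 165, so (2,3) = 57.
Using column 1: 53 + 54 + ? → (1,1) = 165 − 107 = 58.
The remaining cell in column 2 is (1,2) = 165 − 114 = 51.
Column 3 must total 165; the given cells sum to 109, so (1,3) = 56.

56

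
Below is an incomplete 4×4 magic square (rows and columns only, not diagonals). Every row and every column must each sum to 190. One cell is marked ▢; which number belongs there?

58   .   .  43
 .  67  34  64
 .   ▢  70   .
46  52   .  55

31

From row 2, 190 − (67 + 34 + 64) gives (2,1) = 25.
From row 4, 190 − (46 + 52 + 55) gives (4,3) = 37.
Column 1: 58 + 25 + 46 + ? = 190, so (3,1) = 61.
Using column 3: 34 + 70 + 37 + ? → (1,3) = 190 − 141 = 49.
The remaining cell in column 4 is (3,4) = 190 − 162 = 28.
From row 1, 190 − (58 + 49 + 43) gives (1,2) = 40.
Row 3 must total 190; the given cells sum to 159, so (3,2) = 31.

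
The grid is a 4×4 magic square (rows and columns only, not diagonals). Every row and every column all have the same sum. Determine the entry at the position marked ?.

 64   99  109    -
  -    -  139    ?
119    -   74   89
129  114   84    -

104

Column 3 is complete and sums to 406; that is the magic constant.
Row 1: 64 + 99 + 109 + ? = 406, so (1,4) = 134.
Row 3: 119 + 74 + 89 + ? = 406, so (3,2) = 124.
Using row 4: 129 + 114 + 84 + ? → (4,4) = 406 − 327 = 79.
From column 1, 406 − (64 + 119 + 129) gives (2,1) = 94.
The remaining cell in column 2 is (2,2) = 406 − 337 = 69.
Column 4: 134 + 89 + 79 + ? = 406, so (2,4) = 104.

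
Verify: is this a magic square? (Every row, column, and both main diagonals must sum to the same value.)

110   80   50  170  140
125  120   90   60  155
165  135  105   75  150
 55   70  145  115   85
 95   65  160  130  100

No — column 2 sums to 470 but column 4 sums to 550.

Row 1: 110 + 80 + 50 + 170 + 140 = 550.
Row 2: 125 + 120 + 90 + 60 + 155 = 550.
Row 3: 165 + 135 + 105 + 75 + 150 = 630.
Row 4: 55 + 70 + 145 + 115 + 85 = 470.
Row 5: 95 + 65 + 160 + 130 + 100 = 550.
Column 1: 110 + 125 + 165 + 55 + 95 = 550.
Column 2: 80 + 120 + 135 + 70 + 65 = 470.
Column 3: 50 + 90 + 105 + 145 + 160 = 550.
Column 4: 170 + 60 + 75 + 115 + 130 = 550.
Column 5: 140 + 155 + 150 + 85 + 100 = 630.
Main diagonal: 110 + 120 + 105 + 115 + 100 = 550.
Anti-diagonal: 140 + 60 + 105 + 70 + 95 = 470.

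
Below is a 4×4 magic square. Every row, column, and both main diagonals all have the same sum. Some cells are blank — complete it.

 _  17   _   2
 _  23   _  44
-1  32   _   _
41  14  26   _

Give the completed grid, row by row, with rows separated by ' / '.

38 17 29 2 / 8 23 11 44 / -1 32 20 35 / 41 14 26 5

Column 2 is already complete: 17 + 23 + 32 + 14 = 86, so that is the magic constant.
Row 4 must total 86; the given cells sum to 81, so (4,4) = 5.
Column 4: 2 + 44 + 5 + ? = 86, so (3,4) = 35.
Using anti-diagonal: 2 + 32 + 41 + ? → (2,3) = 86 − 75 = 11.
From row 2, 86 − (23 + 11 + 44) gives (2,1) = 8.
Row 3: -1 + 32 + 35 + ? = 86, so (3,3) = 20.
Column 1 needs 86; the known cells sum to 48, so (1,1) = 38.
Column 3: 11 + 20 + 26 + ? = 86, so (1,3) = 29.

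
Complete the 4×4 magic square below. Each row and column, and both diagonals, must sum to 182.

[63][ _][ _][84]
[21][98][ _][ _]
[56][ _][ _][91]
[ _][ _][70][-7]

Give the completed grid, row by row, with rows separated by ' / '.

63 0 35 84 / 21 98 49 14 / 56 7 28 91 / 42 77 70 -7

From column 1, 182 − (63 + 21 + 56) gives (4,1) = 42.
Column 4: 84 + 91 + (-7) + ? = 182, so (2,4) = 14.
Main diagonal needs 182; the known cells sum to 154, so (3,3) = 28.
Row 2: 21 + 98 + 14 + ? = 182, so (2,3) = 49.
Row 3 needs 182; the known cells sum to 175, so (3,2) = 7.
Row 4 must total 182; the given cells sum to 105, so (4,2) = 77.
Using column 2: 98 + 7 + 77 + ? → (1,2) = 182 − 182 = 0.
Column 3 must total 182; the given cells sum to 147, so (1,3) = 35.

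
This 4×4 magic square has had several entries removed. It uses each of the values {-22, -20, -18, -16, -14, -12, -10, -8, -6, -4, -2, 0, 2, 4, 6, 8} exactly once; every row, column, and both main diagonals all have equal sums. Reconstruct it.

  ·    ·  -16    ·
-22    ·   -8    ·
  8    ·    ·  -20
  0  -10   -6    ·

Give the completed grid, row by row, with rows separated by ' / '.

The 16 entries sum to -112, so each line sums to -112/4 = -28.
Row 4 needs -28; the known cells sum to -16, so (4,4) = -12.
From column 1, -28 − (-22 + 8 + 0) gives (1,1) = -14.
Using column 3: -16 + (-8) + (-6) + ? → (3,3) = -28 − (-30) = 2.
The remaining cell in main diagonal is (2,2) = -28 − (-24) = -4.
Row 2 must total -28; the given cells sum to -34, so (2,4) = 6.
From row 3, -28 − (8 + 2 + (-20)) gives (3,2) = -18.
Column 2 must total -28; the given cells sum to -32, so (1,2) = 4.
Column 4: 6 + (-20) + (-12) + ? = -28, so (1,4) = -2.

-14 4 -16 -2 / -22 -4 -8 6 / 8 -18 2 -20 / 0 -10 -6 -12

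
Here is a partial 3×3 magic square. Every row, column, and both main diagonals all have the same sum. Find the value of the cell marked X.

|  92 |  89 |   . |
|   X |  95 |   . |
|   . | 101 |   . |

Column 2 is complete and sums to 285; that is the magic constant.
From row 1, 285 − (92 + 89) gives (1,3) = 104.
Main diagonal: 92 + 95 + ? = 285, so (3,3) = 98.
The remaining cell in anti-diagonal is (3,1) = 285 − 199 = 86.
Column 1: 92 + 86 + ? = 285, so (2,1) = 107.

107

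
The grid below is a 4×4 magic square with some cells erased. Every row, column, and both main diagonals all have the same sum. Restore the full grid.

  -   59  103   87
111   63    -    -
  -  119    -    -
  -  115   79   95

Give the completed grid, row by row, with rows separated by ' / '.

Column 2 is already complete: 59 + 63 + 119 + 115 = 356, so that is the magic constant.
The remaining cell in row 1 is (1,1) = 356 − 249 = 107.
Row 4 needs 356; the known cells sum to 289, so (4,1) = 67.
Column 1: 107 + 111 + 67 + ? = 356, so (3,1) = 71.
Main diagonal needs 356; the known cells sum to 265, so (3,3) = 91.
The remaining cell in anti-diagonal is (2,3) = 356 − 273 = 83.
Row 2: 111 + 63 + 83 + ? = 356, so (2,4) = 99.
Row 3 needs 356; the known cells sum to 281, so (3,4) = 75.

107 59 103 87 / 111 63 83 99 / 71 119 91 75 / 67 115 79 95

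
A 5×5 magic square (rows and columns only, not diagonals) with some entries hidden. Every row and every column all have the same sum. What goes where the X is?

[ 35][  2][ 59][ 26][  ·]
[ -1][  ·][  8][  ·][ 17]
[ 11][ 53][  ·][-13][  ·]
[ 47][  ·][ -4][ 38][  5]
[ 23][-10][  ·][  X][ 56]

14

Column 1 is complete and sums to 115; that is the magic constant.
The remaining cell in row 1 is (1,5) = 115 − 122 = -7.
Row 4: 47 + (-4) + 38 + 5 + ? = 115, so (4,2) = 29.
From column 2, 115 − (2 + 53 + 29 + (-10)) gives (2,2) = 41.
Using column 5: -7 + 17 + 5 + 56 + ? → (3,5) = 115 − 71 = 44.
Row 2: -1 + 41 + 8 + 17 + ? = 115, so (2,4) = 50.
Using row 3: 11 + 53 + (-13) + 44 + ? → (3,3) = 115 − 95 = 20.
Column 3 must total 115; the given cells sum to 83, so (5,3) = 32.
Column 4 must total 115; the given cells sum to 101, so (5,4) = 14.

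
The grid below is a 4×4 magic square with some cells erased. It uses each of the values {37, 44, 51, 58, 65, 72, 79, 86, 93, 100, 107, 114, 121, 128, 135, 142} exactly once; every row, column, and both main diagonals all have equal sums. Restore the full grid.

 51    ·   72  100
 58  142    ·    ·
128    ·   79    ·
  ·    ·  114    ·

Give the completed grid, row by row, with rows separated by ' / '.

51 135 72 100 / 58 142 93 65 / 128 44 79 107 / 121 37 114 86

The 16 entries sum to 1432, so each line sums to 1432/4 = 358.
From row 1, 358 − (51 + 72 + 100) gives (1,2) = 135.
Column 1: 51 + 58 + 128 + ? = 358, so (4,1) = 121.
The remaining cell in column 3 is (2,3) = 358 − 265 = 93.
Main diagonal: 51 + 142 + 79 + ? = 358, so (4,4) = 86.
Using anti-diagonal: 100 + 93 + 121 + ? → (3,2) = 358 − 314 = 44.
The remaining cell in row 2 is (2,4) = 358 − 293 = 65.
From row 3, 358 − (128 + 44 + 79) gives (3,4) = 107.
Row 4 needs 358; the known cells sum to 321, so (4,2) = 37.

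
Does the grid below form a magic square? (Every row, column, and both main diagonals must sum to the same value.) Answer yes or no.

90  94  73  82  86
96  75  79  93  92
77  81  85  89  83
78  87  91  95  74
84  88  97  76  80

Row 1: 90 + 94 + 73 + 82 + 86 = 425.
Row 2: 96 + 75 + 79 + 93 + 92 = 435.
Row 3: 77 + 81 + 85 + 89 + 83 = 415.
Row 4: 78 + 87 + 91 + 95 + 74 = 425.
Row 5: 84 + 88 + 97 + 76 + 80 = 425.
Column 1: 90 + 96 + 77 + 78 + 84 = 425.
Column 2: 94 + 75 + 81 + 87 + 88 = 425.
Column 3: 73 + 79 + 85 + 91 + 97 = 425.
Column 4: 82 + 93 + 89 + 95 + 76 = 435.
Column 5: 86 + 92 + 83 + 74 + 80 = 415.
Main diagonal: 90 + 75 + 85 + 95 + 80 = 425.
Anti-diagonal: 86 + 93 + 85 + 87 + 84 = 435.

No — anti-diagonal sums to 435 but column 5 sums to 415.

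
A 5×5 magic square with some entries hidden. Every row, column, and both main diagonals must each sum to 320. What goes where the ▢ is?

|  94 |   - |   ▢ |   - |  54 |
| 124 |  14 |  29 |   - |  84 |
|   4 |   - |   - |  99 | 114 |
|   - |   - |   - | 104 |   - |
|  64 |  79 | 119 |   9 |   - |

Row 2 needs 320; the known cells sum to 251, so (2,4) = 69.
The remaining cell in row 5 is (5,5) = 320 − 271 = 49.
Using column 1: 94 + 124 + 4 + 64 + ? → (4,1) = 320 − 286 = 34.
Column 4 must total 320; the given cells sum to 281, so (1,4) = 39.
Column 5 needs 320; the known cells sum to 301, so (4,5) = 19.
Using main diagonal: 94 + 14 + 104 + 49 + ? → (3,3) = 320 − 261 = 59.
Anti-diagonal must total 320; the given cells sum to 246, so (4,2) = 74.
Row 3 must total 320; the given cells sum to 276, so (3,2) = 44.
Using row 4: 34 + 74 + 104 + 19 + ? → (4,3) = 320 − 231 = 89.
Column 2 must total 320; the given cells sum to 211, so (1,2) = 109.
Column 3 needs 320; the known cells sum to 296, so (1,3) = 24.

24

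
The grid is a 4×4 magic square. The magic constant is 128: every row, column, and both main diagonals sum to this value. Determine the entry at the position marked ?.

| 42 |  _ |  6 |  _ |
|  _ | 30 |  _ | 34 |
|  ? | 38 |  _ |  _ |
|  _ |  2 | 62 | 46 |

The remaining cell in row 4 is (4,1) = 128 − 110 = 18.
From column 2, 128 − (30 + 38 + 2) gives (1,2) = 58.
Main diagonal: 42 + 30 + 46 + ? = 128, so (3,3) = 10.
The remaining cell in row 1 is (1,4) = 128 − 106 = 22.
The remaining cell in column 3 is (2,3) = 128 − 78 = 50.
Using column 4: 22 + 34 + 46 + ? → (3,4) = 128 − 102 = 26.
Row 2: 30 + 50 + 34 + ? = 128, so (2,1) = 14.
Row 3 must total 128; the given cells sum to 74, so (3,1) = 54.

54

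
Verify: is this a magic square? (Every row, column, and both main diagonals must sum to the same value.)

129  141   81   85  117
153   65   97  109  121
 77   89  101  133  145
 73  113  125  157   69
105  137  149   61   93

Row 1: 129 + 141 + 81 + 85 + 117 = 553.
Row 2: 153 + 65 + 97 + 109 + 121 = 545.
Row 3: 77 + 89 + 101 + 133 + 145 = 545.
Row 4: 73 + 113 + 125 + 157 + 69 = 537.
Row 5: 105 + 137 + 149 + 61 + 93 = 545.
Column 1: 129 + 153 + 77 + 73 + 105 = 537.
Column 2: 141 + 65 + 89 + 113 + 137 = 545.
Column 3: 81 + 97 + 101 + 125 + 149 = 553.
Column 4: 85 + 109 + 133 + 157 + 61 = 545.
Column 5: 117 + 121 + 145 + 69 + 93 = 545.
Main diagonal: 129 + 65 + 101 + 157 + 93 = 545.
Anti-diagonal: 117 + 109 + 101 + 113 + 105 = 545.

No — column 1 sums to 537 but column 4 sums to 545.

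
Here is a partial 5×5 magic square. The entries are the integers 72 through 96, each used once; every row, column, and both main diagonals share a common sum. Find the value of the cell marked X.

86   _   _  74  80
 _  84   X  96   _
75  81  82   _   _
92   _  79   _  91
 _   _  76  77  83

90

The entries are 72 through 96, which sum to 2100, so each line sums to 2100/5 = 420.
Main diagonal: 86 + 84 + 82 + 83 + ? = 420, so (4,4) = 85.
Row 4: 92 + 79 + 85 + 91 + ? = 420, so (4,2) = 73.
From column 4, 420 − (74 + 96 + 85 + 77) gives (3,4) = 88.
Anti-diagonal must total 420; the given cells sum to 331, so (5,1) = 89.
Row 3 must total 420; the given cells sum to 326, so (3,5) = 94.
Row 5: 89 + 76 + 77 + 83 + ? = 420, so (5,2) = 95.
Column 1 must total 420; the given cells sum to 342, so (2,1) = 78.
Column 2: 84 + 81 + 73 + 95 + ? = 420, so (1,2) = 87.
The remaining cell in column 5 is (2,5) = 420 − 348 = 72.
Row 1 needs 420; the known cells sum to 327, so (1,3) = 93.
From row 2, 420 − (78 + 84 + 96 + 72) gives (2,3) = 90.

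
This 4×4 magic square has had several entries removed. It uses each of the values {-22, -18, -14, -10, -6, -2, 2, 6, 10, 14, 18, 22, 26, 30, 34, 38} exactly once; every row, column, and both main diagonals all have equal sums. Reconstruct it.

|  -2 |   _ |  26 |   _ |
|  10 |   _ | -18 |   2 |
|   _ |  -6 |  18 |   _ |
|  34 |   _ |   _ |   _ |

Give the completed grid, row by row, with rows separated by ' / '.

-2 -14 26 22 / 10 38 -18 2 / -10 -6 18 30 / 34 14 6 -22

The 16 entries sum to 128, so each line sums to 128/4 = 32.
Row 2 needs 32; the known cells sum to -6, so (2,2) = 38.
The remaining cell in column 1 is (3,1) = 32 − 42 = -10.
The remaining cell in column 3 is (4,3) = 32 − 26 = 6.
The remaining cell in main diagonal is (4,4) = 32 − 54 = -22.
Anti-diagonal must total 32; the given cells sum to 10, so (1,4) = 22.
From row 1, 32 − (-2 + 26 + 22) gives (1,2) = -14.
Row 3 must total 32; the given cells sum to 2, so (3,4) = 30.
From row 4, 32 − (34 + 6 + (-22)) gives (4,2) = 14.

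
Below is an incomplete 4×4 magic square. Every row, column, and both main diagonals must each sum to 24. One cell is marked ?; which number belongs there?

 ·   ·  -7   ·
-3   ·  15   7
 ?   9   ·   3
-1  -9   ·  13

Row 2 must total 24; the given cells sum to 19, so (2,2) = 5.
Row 4 must total 24; the given cells sum to 3, so (4,3) = 21.
The remaining cell in column 2 is (1,2) = 24 − 5 = 19.
Column 3: -7 + 15 + 21 + ? = 24, so (3,3) = -5.
From column 4, 24 − (7 + 3 + 13) gives (1,4) = 1.
From main diagonal, 24 − (5 + (-5) + 13) gives (1,1) = 11.
Using row 3: 9 + (-5) + 3 + ? → (3,1) = 24 − 7 = 17.

17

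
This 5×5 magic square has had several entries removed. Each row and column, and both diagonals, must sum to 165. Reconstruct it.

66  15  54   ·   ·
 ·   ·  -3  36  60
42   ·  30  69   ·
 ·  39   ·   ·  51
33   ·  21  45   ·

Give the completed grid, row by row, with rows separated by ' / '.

66 15 54 3 27 / 24 48 -3 36 60 / 42 6 30 69 18 / 0 39 63 12 51 / 33 57 21 45 9

The remaining cell in column 3 is (4,3) = 165 − 102 = 63.
The remaining cell in anti-diagonal is (1,5) = 165 − 138 = 27.
Row 1: 66 + 15 + 54 + 27 + ? = 165, so (1,4) = 3.
Using column 4: 3 + 36 + 69 + 45 + ? → (4,4) = 165 − 153 = 12.
From row 4, 165 − (39 + 63 + 12 + 51) gives (4,1) = 0.
Column 1: 66 + 42 + 0 + 33 + ? = 165, so (2,1) = 24.
Row 2 must total 165; the given cells sum to 117, so (2,2) = 48.
From main diagonal, 165 − (66 + 48 + 30 + 12) gives (5,5) = 9.
From row 5, 165 − (33 + 21 + 45 + 9) gives (5,2) = 57.
Column 2: 15 + 48 + 39 + 57 + ? = 165, so (3,2) = 6.
From column 5, 165 − (27 + 60 + 51 + 9) gives (3,5) = 18.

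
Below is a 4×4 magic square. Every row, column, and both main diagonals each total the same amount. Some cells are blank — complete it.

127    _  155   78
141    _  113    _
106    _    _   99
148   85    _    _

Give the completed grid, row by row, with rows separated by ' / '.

Column 1 is already complete: 127 + 141 + 106 + 148 = 522, so that is the magic constant.
Row 1 must total 522; the given cells sum to 360, so (1,2) = 162.
The remaining cell in anti-diagonal is (3,2) = 522 − 339 = 183.
Row 3 needs 522; the known cells sum to 388, so (3,3) = 134.
Using column 2: 162 + 183 + 85 + ? → (2,2) = 522 − 430 = 92.
The remaining cell in column 3 is (4,3) = 522 − 402 = 120.
From main diagonal, 522 − (127 + 92 + 134) gives (4,4) = 169.
Using row 2: 141 + 92 + 113 + ? → (2,4) = 522 − 346 = 176.

127 162 155 78 / 141 92 113 176 / 106 183 134 99 / 148 85 120 169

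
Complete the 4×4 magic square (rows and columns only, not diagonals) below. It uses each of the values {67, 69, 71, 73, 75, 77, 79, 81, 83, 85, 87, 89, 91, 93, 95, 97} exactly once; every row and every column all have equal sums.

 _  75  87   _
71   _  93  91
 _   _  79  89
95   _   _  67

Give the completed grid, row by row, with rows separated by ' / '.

85 75 87 81 / 71 73 93 91 / 77 83 79 89 / 95 97 69 67

The 16 entries sum to 1312, so each line sums to 1312/4 = 328.
Row 2: 71 + 93 + 91 + ? = 328, so (2,2) = 73.
Column 3: 87 + 93 + 79 + ? = 328, so (4,3) = 69.
Column 4 must total 328; the given cells sum to 247, so (1,4) = 81.
Row 1 needs 328; the known cells sum to 243, so (1,1) = 85.
The remaining cell in row 4 is (4,2) = 328 − 231 = 97.
Column 1 needs 328; the known cells sum to 251, so (3,1) = 77.
Column 2 must total 328; the given cells sum to 245, so (3,2) = 83.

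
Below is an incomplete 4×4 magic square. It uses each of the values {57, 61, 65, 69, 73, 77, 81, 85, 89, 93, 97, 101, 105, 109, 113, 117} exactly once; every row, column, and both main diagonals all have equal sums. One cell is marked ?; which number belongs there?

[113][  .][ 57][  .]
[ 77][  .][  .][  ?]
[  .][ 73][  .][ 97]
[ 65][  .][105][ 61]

81

The 16 entries sum to 1392, so each line sums to 1392/4 = 348.
Row 4: 65 + 105 + 61 + ? = 348, so (4,2) = 117.
Column 1: 113 + 77 + 65 + ? = 348, so (3,1) = 93.
The remaining cell in row 3 is (3,3) = 348 − 263 = 85.
Column 3 needs 348; the known cells sum to 247, so (2,3) = 101.
From main diagonal, 348 − (113 + 85 + 61) gives (2,2) = 89.
Anti-diagonal must total 348; the given cells sum to 239, so (1,4) = 109.
Row 1 needs 348; the known cells sum to 279, so (1,2) = 69.
The remaining cell in row 2 is (2,4) = 348 − 267 = 81.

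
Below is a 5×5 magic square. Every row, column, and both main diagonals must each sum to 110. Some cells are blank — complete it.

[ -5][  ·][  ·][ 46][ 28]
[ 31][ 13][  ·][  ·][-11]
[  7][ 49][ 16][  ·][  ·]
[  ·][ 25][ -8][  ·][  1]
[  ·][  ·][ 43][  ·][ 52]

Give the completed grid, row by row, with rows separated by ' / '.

Column 5: 28 + (-11) + 1 + 52 + ? = 110, so (3,5) = 40.
Using main diagonal: -5 + 13 + 16 + 52 + ? → (4,4) = 110 − 76 = 34.
Row 3: 7 + 49 + 16 + 40 + ? = 110, so (3,4) = -2.
The remaining cell in row 4 is (4,1) = 110 − 52 = 58.
Column 1 must total 110; the given cells sum to 91, so (5,1) = 19.
Anti-diagonal: 28 + 16 + 25 + 19 + ? = 110, so (2,4) = 22.
Row 2 must total 110; the given cells sum to 55, so (2,3) = 55.
Column 3 needs 110; the known cells sum to 106, so (1,3) = 4.
Column 4: 46 + 22 + (-2) + 34 + ? = 110, so (5,4) = 10.
Using row 1: -5 + 4 + 46 + 28 + ? → (1,2) = 110 − 73 = 37.
Using row 5: 19 + 43 + 10 + 52 + ? → (5,2) = 110 − 124 = -14.

-5 37 4 46 28 / 31 13 55 22 -11 / 7 49 16 -2 40 / 58 25 -8 34 1 / 19 -14 43 10 52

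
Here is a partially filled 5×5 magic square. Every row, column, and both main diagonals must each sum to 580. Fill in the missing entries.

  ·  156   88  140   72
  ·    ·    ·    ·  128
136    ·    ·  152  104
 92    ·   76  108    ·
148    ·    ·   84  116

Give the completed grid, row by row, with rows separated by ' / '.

124 156 88 140 72 / 80 112 164 96 128 / 136 68 120 152 104 / 92 144 76 108 160 / 148 100 132 84 116

Row 1 must total 580; the given cells sum to 456, so (1,1) = 124.
Column 1 needs 580; the known cells sum to 500, so (2,1) = 80.
The remaining cell in column 4 is (2,4) = 580 − 484 = 96.
Column 5: 72 + 128 + 104 + 116 + ? = 580, so (4,5) = 160.
Using row 4: 92 + 76 + 108 + 160 + ? → (4,2) = 580 − 436 = 144.
The remaining cell in anti-diagonal is (3,3) = 580 − 460 = 120.
From row 3, 580 − (136 + 120 + 152 + 104) gives (3,2) = 68.
The remaining cell in main diagonal is (2,2) = 580 − 468 = 112.
The remaining cell in row 2 is (2,3) = 580 − 416 = 164.
The remaining cell in column 2 is (5,2) = 580 − 480 = 100.
Column 3: 88 + 164 + 120 + 76 + ? = 580, so (5,3) = 132.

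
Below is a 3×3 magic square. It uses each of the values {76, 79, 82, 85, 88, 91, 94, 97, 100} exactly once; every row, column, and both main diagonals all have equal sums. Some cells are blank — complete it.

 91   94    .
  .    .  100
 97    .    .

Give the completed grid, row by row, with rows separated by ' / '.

91 94 79 / 76 88 100 / 97 82 85

The 9 entries sum to 792, so each line sums to 792/3 = 264.
Using row 1: 91 + 94 + ? → (1,3) = 264 − 185 = 79.
The remaining cell in column 1 is (2,1) = 264 − 188 = 76.
Column 3: 79 + 100 + ? = 264, so (3,3) = 85.
The remaining cell in main diagonal is (2,2) = 264 − 176 = 88.
Using row 3: 97 + 85 + ? → (3,2) = 264 − 182 = 82.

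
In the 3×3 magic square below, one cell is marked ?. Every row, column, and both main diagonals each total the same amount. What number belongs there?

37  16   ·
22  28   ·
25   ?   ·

Column 1 is complete and sums to 84; that is the magic constant.
Using row 1: 37 + 16 + ? → (1,3) = 84 − 53 = 31.
Row 2 needs 84; the known cells sum to 50, so (2,3) = 34.
From column 2, 84 − (16 + 28) gives (3,2) = 40.

40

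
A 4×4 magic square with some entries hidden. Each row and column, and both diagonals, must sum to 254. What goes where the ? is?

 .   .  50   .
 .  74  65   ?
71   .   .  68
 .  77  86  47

Using row 4: 77 + 86 + 47 + ? → (4,1) = 254 − 210 = 44.
Using column 3: 50 + 65 + 86 + ? → (3,3) = 254 − 201 = 53.
The remaining cell in main diagonal is (1,1) = 254 − 174 = 80.
Using row 3: 71 + 53 + 68 + ? → (3,2) = 254 − 192 = 62.
From column 1, 254 − (80 + 71 + 44) gives (2,1) = 59.
Using column 2: 74 + 62 + 77 + ? → (1,2) = 254 − 213 = 41.
Using anti-diagonal: 65 + 62 + 44 + ? → (1,4) = 254 − 171 = 83.
The remaining cell in row 2 is (2,4) = 254 − 198 = 56.

56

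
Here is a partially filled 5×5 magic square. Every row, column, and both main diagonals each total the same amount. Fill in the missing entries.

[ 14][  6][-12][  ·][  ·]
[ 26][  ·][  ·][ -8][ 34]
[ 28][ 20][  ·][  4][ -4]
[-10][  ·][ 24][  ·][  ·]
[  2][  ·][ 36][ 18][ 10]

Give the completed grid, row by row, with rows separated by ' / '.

Column 1 is already complete: 14 + 26 + 28 + -10 + 2 = 60, so that is the magic constant.
The remaining cell in row 3 is (3,3) = 60 − 48 = 12.
From row 5, 60 − (2 + 36 + 18 + 10) gives (5,2) = -6.
From column 3, 60 − (-12 + 12 + 24 + 36) gives (2,3) = 0.
Row 2: 26 + 0 + (-8) + 34 + ? = 60, so (2,2) = 8.
Column 2 needs 60; the known cells sum to 28, so (4,2) = 32.
Using main diagonal: 14 + 8 + 12 + 10 + ? → (4,4) = 60 − 44 = 16.
Using anti-diagonal: -8 + 12 + 32 + 2 + ? → (1,5) = 60 − 38 = 22.
From row 1, 60 − (14 + 6 + (-12) + 22) gives (1,4) = 30.
Row 4 needs 60; the known cells sum to 62, so (4,5) = -2.

14 6 -12 30 22 / 26 8 0 -8 34 / 28 20 12 4 -4 / -10 32 24 16 -2 / 2 -6 36 18 10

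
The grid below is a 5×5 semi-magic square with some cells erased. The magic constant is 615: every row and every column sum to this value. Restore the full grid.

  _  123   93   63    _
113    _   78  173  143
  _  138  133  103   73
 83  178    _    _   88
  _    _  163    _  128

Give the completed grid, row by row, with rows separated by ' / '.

153 123 93 63 183 / 113 108 78 173 143 / 168 138 133 103 73 / 83 178 148 118 88 / 98 68 163 158 128

Row 2 needs 615; the known cells sum to 507, so (2,2) = 108.
From row 3, 615 − (138 + 133 + 103 + 73) gives (3,1) = 168.
Column 2 needs 615; the known cells sum to 547, so (5,2) = 68.
From column 3, 615 − (93 + 78 + 133 + 163) gives (4,3) = 148.
The remaining cell in column 5 is (1,5) = 615 − 432 = 183.
From row 1, 615 − (123 + 93 + 63 + 183) gives (1,1) = 153.
The remaining cell in row 4 is (4,4) = 615 − 497 = 118.
The remaining cell in column 1 is (5,1) = 615 − 517 = 98.
From column 4, 615 − (63 + 173 + 103 + 118) gives (5,4) = 158.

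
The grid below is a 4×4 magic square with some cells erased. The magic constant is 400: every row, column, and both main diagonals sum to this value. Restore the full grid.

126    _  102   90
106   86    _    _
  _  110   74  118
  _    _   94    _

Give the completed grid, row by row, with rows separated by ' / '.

Row 1: 126 + 102 + 90 + ? = 400, so (1,2) = 82.
The remaining cell in row 3 is (3,1) = 400 − 302 = 98.
Column 1: 126 + 106 + 98 + ? = 400, so (4,1) = 70.
Using column 2: 82 + 86 + 110 + ? → (4,2) = 400 − 278 = 122.
The remaining cell in column 3 is (2,3) = 400 − 270 = 130.
Main diagonal needs 400; the known cells sum to 286, so (4,4) = 114.
From row 2, 400 − (106 + 86 + 130) gives (2,4) = 78.

126 82 102 90 / 106 86 130 78 / 98 110 74 118 / 70 122 94 114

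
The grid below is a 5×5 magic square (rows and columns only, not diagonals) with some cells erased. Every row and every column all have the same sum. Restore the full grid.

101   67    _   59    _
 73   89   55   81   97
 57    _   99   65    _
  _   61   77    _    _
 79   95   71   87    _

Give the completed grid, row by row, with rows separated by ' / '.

101 67 93 59 75 / 73 89 55 81 97 / 57 83 99 65 91 / 85 61 77 103 69 / 79 95 71 87 63

Row 2 is already complete: 73 + 89 + 55 + 81 + 97 = 395, so that is the magic constant.
From row 5, 395 − (79 + 95 + 71 + 87) gives (5,5) = 63.
Using column 1: 101 + 73 + 57 + 79 + ? → (4,1) = 395 − 310 = 85.
Using column 2: 67 + 89 + 61 + 95 + ? → (3,2) = 395 − 312 = 83.
Column 3: 55 + 99 + 77 + 71 + ? = 395, so (1,3) = 93.
The remaining cell in column 4 is (4,4) = 395 − 292 = 103.
The remaining cell in row 1 is (1,5) = 395 − 320 = 75.
Row 3: 57 + 83 + 99 + 65 + ? = 395, so (3,5) = 91.
Using row 4: 85 + 61 + 77 + 103 + ? → (4,5) = 395 − 326 = 69.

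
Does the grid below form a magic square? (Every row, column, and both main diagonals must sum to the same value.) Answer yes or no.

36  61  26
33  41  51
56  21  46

Row 1: 36 + 61 + 26 = 123.
Row 2: 33 + 41 + 51 = 125.
Row 3: 56 + 21 + 46 = 123.
Column 1: 36 + 33 + 56 = 125.
Column 2: 61 + 41 + 21 = 123.
Column 3: 26 + 51 + 46 = 123.
Main diagonal: 36 + 41 + 46 = 123.
Anti-diagonal: 26 + 41 + 56 = 123.

No — column 2 sums to 123 but column 1 sums to 125.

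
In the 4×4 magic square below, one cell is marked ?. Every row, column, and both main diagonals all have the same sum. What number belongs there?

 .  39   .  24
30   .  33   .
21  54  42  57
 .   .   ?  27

Row 3 is complete and sums to 174; that is the magic constant.
From column 4, 174 − (24 + 57 + 27) gives (2,4) = 66.
Anti-diagonal needs 174; the known cells sum to 111, so (4,1) = 63.
The remaining cell in row 2 is (2,2) = 174 − 129 = 45.
Column 1: 30 + 21 + 63 + ? = 174, so (1,1) = 60.
The remaining cell in column 2 is (4,2) = 174 − 138 = 36.
Row 1: 60 + 39 + 24 + ? = 174, so (1,3) = 51.
Row 4 needs 174; the known cells sum to 126, so (4,3) = 48.

48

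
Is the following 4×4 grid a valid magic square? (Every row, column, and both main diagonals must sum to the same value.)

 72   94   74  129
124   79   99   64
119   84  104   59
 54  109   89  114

Row 1: 72 + 94 + 74 + 129 = 369.
Row 2: 124 + 79 + 99 + 64 = 366.
Row 3: 119 + 84 + 104 + 59 = 366.
Row 4: 54 + 109 + 89 + 114 = 366.
Column 1: 72 + 124 + 119 + 54 = 369.
Column 2: 94 + 79 + 84 + 109 = 366.
Column 3: 74 + 99 + 104 + 89 = 366.
Column 4: 129 + 64 + 59 + 114 = 366.
Main diagonal: 72 + 79 + 104 + 114 = 369.
Anti-diagonal: 129 + 99 + 84 + 54 = 366.

No — row 3 sums to 366 but column 1 sums to 369.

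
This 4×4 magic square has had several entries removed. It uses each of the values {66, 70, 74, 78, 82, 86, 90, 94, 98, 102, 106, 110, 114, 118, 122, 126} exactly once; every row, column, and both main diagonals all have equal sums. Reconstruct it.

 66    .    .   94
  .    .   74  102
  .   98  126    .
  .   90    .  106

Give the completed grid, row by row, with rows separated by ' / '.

The 16 entries sum to 1536, so each line sums to 1536/4 = 384.
Using column 4: 94 + 102 + 106 + ? → (3,4) = 384 − 302 = 82.
The remaining cell in main diagonal is (2,2) = 384 − 298 = 86.
The remaining cell in anti-diagonal is (4,1) = 384 − 266 = 118.
Row 2 needs 384; the known cells sum to 262, so (2,1) = 122.
From row 3, 384 − (98 + 126 + 82) gives (3,1) = 78.
Row 4: 118 + 90 + 106 + ? = 384, so (4,3) = 70.
From column 2, 384 − (86 + 98 + 90) gives (1,2) = 110.
Column 3 needs 384; the known cells sum to 270, so (1,3) = 114.

66 110 114 94 / 122 86 74 102 / 78 98 126 82 / 118 90 70 106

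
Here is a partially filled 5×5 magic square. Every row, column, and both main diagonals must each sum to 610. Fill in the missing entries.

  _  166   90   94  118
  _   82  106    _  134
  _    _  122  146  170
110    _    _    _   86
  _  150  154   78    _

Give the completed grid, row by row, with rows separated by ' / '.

Using row 1: 166 + 90 + 94 + 118 + ? → (1,1) = 610 − 468 = 142.
Column 3 needs 610; the known cells sum to 472, so (4,3) = 138.
From column 5, 610 − (118 + 134 + 170 + 86) gives (5,5) = 102.
The remaining cell in main diagonal is (4,4) = 610 − 448 = 162.
Row 4 must total 610; the given cells sum to 496, so (4,2) = 114.
Using row 5: 150 + 154 + 78 + 102 + ? → (5,1) = 610 − 484 = 126.
Using column 2: 166 + 82 + 114 + 150 + ? → (3,2) = 610 − 512 = 98.
Column 4 needs 610; the known cells sum to 480, so (2,4) = 130.
Using row 2: 82 + 106 + 130 + 134 + ? → (2,1) = 610 − 452 = 158.
From row 3, 610 − (98 + 122 + 146 + 170) gives (3,1) = 74.

142 166 90 94 118 / 158 82 106 130 134 / 74 98 122 146 170 / 110 114 138 162 86 / 126 150 154 78 102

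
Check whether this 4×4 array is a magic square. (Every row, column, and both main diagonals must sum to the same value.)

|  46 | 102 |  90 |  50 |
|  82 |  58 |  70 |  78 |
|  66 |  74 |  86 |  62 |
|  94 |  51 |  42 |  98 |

Row 1: 46 + 102 + 90 + 50 = 288.
Row 2: 82 + 58 + 70 + 78 = 288.
Row 3: 66 + 74 + 86 + 62 = 288.
Row 4: 94 + 51 + 42 + 98 = 285.
Column 1: 46 + 82 + 66 + 94 = 288.
Column 2: 102 + 58 + 74 + 51 = 285.
Column 3: 90 + 70 + 86 + 42 = 288.
Column 4: 50 + 78 + 62 + 98 = 288.
Main diagonal: 46 + 58 + 86 + 98 = 288.
Anti-diagonal: 50 + 70 + 74 + 94 = 288.

No — row 4 sums to 285 but column 4 sums to 288.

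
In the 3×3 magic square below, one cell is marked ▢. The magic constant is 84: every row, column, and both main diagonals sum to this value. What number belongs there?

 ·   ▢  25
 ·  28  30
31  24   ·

32

Row 2: 28 + 30 + ? = 84, so (2,1) = 26.
Row 3 needs 84; the known cells sum to 55, so (3,3) = 29.
Column 1 needs 84; the known cells sum to 57, so (1,1) = 27.
From column 2, 84 − (28 + 24) gives (1,2) = 32.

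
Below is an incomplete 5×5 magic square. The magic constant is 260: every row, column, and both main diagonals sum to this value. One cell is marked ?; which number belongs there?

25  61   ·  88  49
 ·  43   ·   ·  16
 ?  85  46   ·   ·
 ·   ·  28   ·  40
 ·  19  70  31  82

The remaining cell in row 1 is (1,3) = 260 − 223 = 37.
The remaining cell in row 5 is (5,1) = 260 − 202 = 58.
Column 2 needs 260; the known cells sum to 208, so (4,2) = 52.
Column 3: 37 + 46 + 28 + 70 + ? = 260, so (2,3) = 79.
Column 5: 49 + 16 + 40 + 82 + ? = 260, so (3,5) = 73.
Using main diagonal: 25 + 43 + 46 + 82 + ? → (4,4) = 260 − 196 = 64.
Anti-diagonal must total 260; the given cells sum to 205, so (2,4) = 55.
Row 2: 43 + 79 + 55 + 16 + ? = 260, so (2,1) = 67.
Row 4 needs 260; the known cells sum to 184, so (4,1) = 76.
Column 1 needs 260; the known cells sum to 226, so (3,1) = 34.

34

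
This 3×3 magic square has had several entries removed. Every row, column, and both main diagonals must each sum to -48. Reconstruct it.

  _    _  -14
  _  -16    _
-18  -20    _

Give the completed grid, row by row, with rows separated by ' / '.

-22 -12 -14 / -8 -16 -24 / -18 -20 -10

Using row 3: -18 + (-20) + ? → (3,3) = -48 − (-38) = -10.
From column 2, -48 − (-16 + (-20)) gives (1,2) = -12.
Column 3 needs -48; the known cells sum to -24, so (2,3) = -24.
The remaining cell in main diagonal is (1,1) = -48 − (-26) = -22.
Using row 2: -16 + (-24) + ? → (2,1) = -48 − (-40) = -8.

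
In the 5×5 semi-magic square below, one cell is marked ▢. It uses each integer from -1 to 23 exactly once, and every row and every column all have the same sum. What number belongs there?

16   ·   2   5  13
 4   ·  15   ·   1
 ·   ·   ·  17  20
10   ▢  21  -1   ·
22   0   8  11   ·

18

The entries are -1 through 23, which sum to 275, so each line sums to 275/5 = 55.
From row 1, 55 − (16 + 2 + 5 + 13) gives (1,2) = 19.
Using row 5: 22 + 0 + 8 + 11 + ? → (5,5) = 55 − 41 = 14.
From column 1, 55 − (16 + 4 + 10 + 22) gives (3,1) = 3.
From column 3, 55 − (2 + 15 + 21 + 8) gives (3,3) = 9.
The remaining cell in column 4 is (2,4) = 55 − 32 = 23.
Column 5 needs 55; the known cells sum to 48, so (4,5) = 7.
Row 2 needs 55; the known cells sum to 43, so (2,2) = 12.
Row 3 needs 55; the known cells sum to 49, so (3,2) = 6.
The remaining cell in row 4 is (4,2) = 55 − 37 = 18.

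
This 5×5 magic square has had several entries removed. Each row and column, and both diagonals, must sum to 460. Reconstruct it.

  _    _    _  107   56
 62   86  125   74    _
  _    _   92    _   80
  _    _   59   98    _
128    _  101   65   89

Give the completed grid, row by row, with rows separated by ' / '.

95 119 83 107 56 / 62 86 125 74 113 / 104 68 92 116 80 / 71 110 59 98 122 / 128 77 101 65 89

Using row 2: 62 + 86 + 125 + 74 + ? → (2,5) = 460 − 347 = 113.
Using row 5: 128 + 101 + 65 + 89 + ? → (5,2) = 460 − 383 = 77.
The remaining cell in column 3 is (1,3) = 460 − 377 = 83.
Using column 4: 107 + 74 + 98 + 65 + ? → (3,4) = 460 − 344 = 116.
Using column 5: 56 + 113 + 80 + 89 + ? → (4,5) = 460 − 338 = 122.
Main diagonal must total 460; the given cells sum to 365, so (1,1) = 95.
From anti-diagonal, 460 − (56 + 74 + 92 + 128) gives (4,2) = 110.
From row 1, 460 − (95 + 83 + 107 + 56) gives (1,2) = 119.
Using row 4: 110 + 59 + 98 + 122 + ? → (4,1) = 460 − 389 = 71.
From column 1, 460 − (95 + 62 + 71 + 128) gives (3,1) = 104.
Column 2: 119 + 86 + 110 + 77 + ? = 460, so (3,2) = 68.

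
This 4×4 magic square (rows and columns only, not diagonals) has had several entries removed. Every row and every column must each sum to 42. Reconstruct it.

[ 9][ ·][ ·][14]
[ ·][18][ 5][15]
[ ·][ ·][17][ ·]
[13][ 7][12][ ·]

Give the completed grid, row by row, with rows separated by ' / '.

The remaining cell in row 2 is (2,1) = 42 − 38 = 4.
The remaining cell in row 4 is (4,4) = 42 − 32 = 10.
The remaining cell in column 1 is (3,1) = 42 − 26 = 16.
Using column 3: 5 + 17 + 12 + ? → (1,3) = 42 − 34 = 8.
Using column 4: 14 + 15 + 10 + ? → (3,4) = 42 − 39 = 3.
Row 1: 9 + 8 + 14 + ? = 42, so (1,2) = 11.
Using row 3: 16 + 17 + 3 + ? → (3,2) = 42 − 36 = 6.

9 11 8 14 / 4 18 5 15 / 16 6 17 3 / 13 7 12 10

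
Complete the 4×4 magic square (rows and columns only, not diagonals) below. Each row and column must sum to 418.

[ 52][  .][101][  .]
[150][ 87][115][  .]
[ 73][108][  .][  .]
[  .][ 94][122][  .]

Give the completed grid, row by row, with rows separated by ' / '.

Row 2: 150 + 87 + 115 + ? = 418, so (2,4) = 66.
Using column 1: 52 + 150 + 73 + ? → (4,1) = 418 − 275 = 143.
Column 2 needs 418; the known cells sum to 289, so (1,2) = 129.
Column 3 needs 418; the known cells sum to 338, so (3,3) = 80.
Row 1 needs 418; the known cells sum to 282, so (1,4) = 136.
Row 3 needs 418; the known cells sum to 261, so (3,4) = 157.
Row 4 must total 418; the given cells sum to 359, so (4,4) = 59.

52 129 101 136 / 150 87 115 66 / 73 108 80 157 / 143 94 122 59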